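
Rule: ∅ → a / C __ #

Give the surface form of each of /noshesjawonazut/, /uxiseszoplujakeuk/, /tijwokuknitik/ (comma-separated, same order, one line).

/noshesjawonazut/: the form ends in the consonant /t/, so [a] is inserted word-finally. → [noshesjawonazuta].
/uxiseszoplujakeuk/: the form ends in the consonant /k/, so [a] is inserted word-finally. → [uxiseszoplujakeuka].
/tijwokuknitik/: the form ends in the consonant /k/, so [a] is inserted word-finally. → [tijwokuknitika].

noshesjawonazuta, uxiseszoplujakeuka, tijwokuknitika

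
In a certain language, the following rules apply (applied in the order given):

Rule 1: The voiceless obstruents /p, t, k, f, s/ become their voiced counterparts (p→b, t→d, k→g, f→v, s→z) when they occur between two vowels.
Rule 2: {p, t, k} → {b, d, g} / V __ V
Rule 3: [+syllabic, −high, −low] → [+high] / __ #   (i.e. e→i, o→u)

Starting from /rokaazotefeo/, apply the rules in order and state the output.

rogaazodeveu

Rule 1 (intervocalic voicing): /k/ is a voiceless obstruent between vowels /o/ and /a/, so it voices to [g]. /t/ is a voiceless obstruent between vowels /o/ and /e/, so it voices to [d]. /f/ is a voiceless obstruent between vowels /e/ and /e/, so it voices to [v]. /rokaazotefeo/ → rogaazodeveo.
Rule 2 (intervocalic voicing): no segment meets the environment; /rogaazodeveo/ is unchanged.
Rule 3 (final vowel raising): /o/ is a mid vowel in word-final position, so it raises to [u]. /rogaazodeveo/ → rogaazodeveu.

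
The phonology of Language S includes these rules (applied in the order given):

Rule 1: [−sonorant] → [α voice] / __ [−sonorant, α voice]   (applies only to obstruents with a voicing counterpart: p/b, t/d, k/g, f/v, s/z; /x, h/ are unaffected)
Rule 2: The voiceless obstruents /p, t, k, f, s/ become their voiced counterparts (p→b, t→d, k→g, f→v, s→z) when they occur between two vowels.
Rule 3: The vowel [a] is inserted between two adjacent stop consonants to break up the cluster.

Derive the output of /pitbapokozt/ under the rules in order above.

Rule 1 (regressive voicing assimilation): /t/ precedes the voiced obstruent /b/, so it voices to [d] by assimilation. /z/ precedes the voiceless obstruent /t/, so it devoices to [s] by assimilation. /pitbapokozt/ → pidbapokost.
Rule 2 (intervocalic voicing): /p/ is a voiceless obstruent between vowels /a/ and /o/, so it voices to [b]. /k/ is a voiceless obstruent between vowels /o/ and /o/, so it voices to [g]. /pidbapokost/ → pidbabogost.
Rule 3 (stop-cluster a-epenthesis): /d/ and /b/ form a stop–stop cluster, so [a] is inserted between them. /pidbabogost/ → pidababogost.

pidababogost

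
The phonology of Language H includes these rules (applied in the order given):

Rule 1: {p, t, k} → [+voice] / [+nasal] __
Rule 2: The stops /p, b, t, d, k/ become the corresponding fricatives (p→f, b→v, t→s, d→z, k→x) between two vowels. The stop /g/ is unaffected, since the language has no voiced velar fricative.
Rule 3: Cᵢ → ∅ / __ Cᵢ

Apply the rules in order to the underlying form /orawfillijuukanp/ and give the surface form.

Rule 1 (post-nasal voicing): /p/ is a voiceless stop immediately after the nasal /n/, so it voices to [b]. /orawfillijuukanp/ → orawfillijuukanb.
Rule 2 (intervocalic spirantization): /k/ is a stop between vowels /u/ and /a/, so it spirantizes to the fricative [x]. /orawfillijuukanb/ → orawfillijuuxanb.
Rule 3 (degemination): /ll/ is a geminate; the first /l/ deletes. /orawfillijuuxanb/ → orawfilijuuxanb.

orawfilijuuxanb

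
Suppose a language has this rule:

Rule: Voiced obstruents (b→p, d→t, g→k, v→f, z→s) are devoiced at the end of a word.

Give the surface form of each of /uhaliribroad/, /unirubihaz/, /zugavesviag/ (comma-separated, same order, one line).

uhaliribroat, unirubihas, zugavesviak

/uhaliribroad/: /d/ is a voiced obstruent in word-final position, so it devoices to [t]. → [uhaliribroat].
/unirubihaz/: /z/ is a voiced obstruent in word-final position, so it devoices to [s]. → [unirubihas].
/zugavesviag/: /g/ is a voiced obstruent in word-final position, so it devoices to [k]. → [zugavesviak].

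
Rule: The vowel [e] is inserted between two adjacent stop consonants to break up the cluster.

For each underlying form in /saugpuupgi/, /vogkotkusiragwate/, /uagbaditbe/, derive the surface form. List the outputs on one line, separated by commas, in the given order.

/saugpuupgi/: /g/ and /p/ form a stop–stop cluster, so [e] is inserted between them. /p/ and /g/ form a stop–stop cluster, so [e] is inserted between them. → [saugepuupegi].
/vogkotkusiragwate/: /g/ and /k/ form a stop–stop cluster, so [e] is inserted between them. /t/ and /k/ form a stop–stop cluster, so [e] is inserted between them. → [vogekotekusiragwate].
/uagbaditbe/: /g/ and /b/ form a stop–stop cluster, so [e] is inserted between them. /t/ and /b/ form a stop–stop cluster, so [e] is inserted between them. → [uagebaditebe].

saugepuupegi, vogekotekusiragwate, uagebaditebe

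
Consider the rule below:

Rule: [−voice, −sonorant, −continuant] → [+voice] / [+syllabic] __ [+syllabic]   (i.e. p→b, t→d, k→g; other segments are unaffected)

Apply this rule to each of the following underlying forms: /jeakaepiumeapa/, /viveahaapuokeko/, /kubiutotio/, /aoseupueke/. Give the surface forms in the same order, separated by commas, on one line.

jeagaebiumeaba, viveahaabuogego, kubiudodio, aoseubuege

/jeakaepiumeapa/: /k/ is a voiceless stop between vowels /a/ and /a/, so it voices to [g]. /p/ is a voiceless stop between vowels /e/ and /i/, so it voices to [b]. /p/ is a voiceless stop between vowels /a/ and /a/, so it voices to [b]. → [jeagaebiumeaba].
/viveahaapuokeko/: /p/ is a voiceless stop between vowels /a/ and /u/, so it voices to [b]. /k/ is a voiceless stop between vowels /o/ and /e/, so it voices to [g]. /k/ is a voiceless stop between vowels /e/ and /o/, so it voices to [g]. → [viveahaabuogego].
/kubiutotio/: /t/ is a voiceless stop between vowels /u/ and /o/, so it voices to [d]. /t/ is a voiceless stop between vowels /o/ and /i/, so it voices to [d]. → [kubiudodio].
/aoseupueke/: /p/ is a voiceless stop between vowels /u/ and /u/, so it voices to [b]. /k/ is a voiceless stop between vowels /e/ and /e/, so it voices to [g]. → [aoseubuege].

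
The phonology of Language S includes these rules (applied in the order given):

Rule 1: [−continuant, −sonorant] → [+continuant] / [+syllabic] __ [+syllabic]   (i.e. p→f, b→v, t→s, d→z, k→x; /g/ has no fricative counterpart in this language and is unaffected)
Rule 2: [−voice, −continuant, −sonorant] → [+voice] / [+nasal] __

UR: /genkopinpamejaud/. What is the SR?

Rule 1 (intervocalic spirantization): /p/ is a stop between vowels /o/ and /i/, so it spirantizes to the fricative [f]. /genkopinpamejaud/ → genkofinpamejaud.
Rule 2 (post-nasal voicing): /k/ is a voiceless stop immediately after the nasal /n/, so it voices to [g]. /p/ is a voiceless stop immediately after the nasal /n/, so it voices to [b]. /genkofinpamejaud/ → gengofinbamejaud.

gengofinbamejaud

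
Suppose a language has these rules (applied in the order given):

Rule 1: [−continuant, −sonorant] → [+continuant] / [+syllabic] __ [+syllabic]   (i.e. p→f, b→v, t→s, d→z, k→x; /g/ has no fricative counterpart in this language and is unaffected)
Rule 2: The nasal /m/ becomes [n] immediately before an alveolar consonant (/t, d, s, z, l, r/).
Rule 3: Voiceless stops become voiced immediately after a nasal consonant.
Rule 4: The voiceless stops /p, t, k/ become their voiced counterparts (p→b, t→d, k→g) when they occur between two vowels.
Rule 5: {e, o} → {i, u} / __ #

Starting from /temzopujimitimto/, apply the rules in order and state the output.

tenzofujimisindu

Rule 1 (intervocalic spirantization): /p/ is a stop between vowels /o/ and /u/, so it spirantizes to the fricative [f]. /t/ is a stop between vowels /i/ and /i/, so it spirantizes to the fricative [s]. /temzopujimitimto/ → temzofujimisimto.
Rule 2 (nasal place assimilation): /m/ precedes the alveolar consonant /z/, so it assimilates in place to [n]. /m/ precedes the alveolar consonant /t/, so it assimilates in place to [n]. /temzofujimisimto/ → tenzofujimisinto.
Rule 3 (post-nasal voicing): /t/ is a voiceless stop immediately after the nasal /n/, so it voices to [d]. /tenzofujimisinto/ → tenzofujimisindo.
Rule 4 (intervocalic voicing): no segment meets the environment; /tenzofujimisindo/ is unchanged.
Rule 5 (final vowel raising): /o/ is a mid vowel in word-final position, so it raises to [u]. /tenzofujimisindo/ → tenzofujimisindu.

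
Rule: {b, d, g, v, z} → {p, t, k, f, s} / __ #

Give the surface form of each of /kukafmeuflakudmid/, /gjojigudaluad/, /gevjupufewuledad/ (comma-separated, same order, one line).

/kukafmeuflakudmid/: /d/ is a voiced obstruent in word-final position, so it devoices to [t]. → [kukafmeuflakudmit].
/gjojigudaluad/: /d/ is a voiced obstruent in word-final position, so it devoices to [t]. → [gjojigudaluat].
/gevjupufewuledad/: /d/ is a voiced obstruent in word-final position, so it devoices to [t]. → [gevjupufewuledat].

kukafmeuflakudmit, gjojigudaluat, gevjupufewuledat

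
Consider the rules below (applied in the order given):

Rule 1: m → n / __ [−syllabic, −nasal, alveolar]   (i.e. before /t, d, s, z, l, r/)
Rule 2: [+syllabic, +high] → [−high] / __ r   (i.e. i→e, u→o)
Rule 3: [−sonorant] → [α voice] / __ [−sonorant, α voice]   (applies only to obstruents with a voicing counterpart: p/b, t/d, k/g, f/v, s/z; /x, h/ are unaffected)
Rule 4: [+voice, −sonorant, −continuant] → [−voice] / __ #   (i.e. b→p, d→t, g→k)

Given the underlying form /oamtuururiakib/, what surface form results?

oantuororiakip

Rule 1 (nasal place assimilation): /m/ precedes the alveolar consonant /t/, so it assimilates in place to [n]. /oamtuururiakib/ → oantuururiakib.
Rule 2 (pre-rhotic lowering): /u/ is a high vowel immediately before /r/, so it lowers to [o]. /u/ is a high vowel immediately before /r/, so it lowers to [o]. /oantuururiakib/ → oantuororiakib.
Rule 3 (regressive voicing assimilation): no segment meets the environment; /oantuororiakib/ is unchanged.
Rule 4 (final devoicing): /b/ is a voiced stop in word-final position, so it devoices to [p]. /oantuororiakib/ → oantuororiakip.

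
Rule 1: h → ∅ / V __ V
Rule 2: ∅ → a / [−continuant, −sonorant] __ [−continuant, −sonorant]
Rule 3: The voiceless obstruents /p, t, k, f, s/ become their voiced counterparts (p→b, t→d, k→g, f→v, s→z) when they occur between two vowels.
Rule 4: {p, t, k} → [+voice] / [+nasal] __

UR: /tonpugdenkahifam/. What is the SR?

tonbugadengaivam

Rule 1 (intervocalic h-deletion): /h/ occurs between vowels /a/ and /i/, so it deletes. /tonpugdenkahifam/ → tonpugdenkaifam.
Rule 2 (stop-cluster a-epenthesis): /g/ and /d/ form a stop–stop cluster, so [a] is inserted between them. /tonpugdenkaifam/ → tonpugadenkaifam.
Rule 3 (intervocalic voicing): /f/ is a voiceless obstruent between vowels /i/ and /a/, so it voices to [v]. /tonpugadenkaifam/ → tonpugadenkaivam.
Rule 4 (post-nasal voicing): /p/ is a voiceless stop immediately after the nasal /n/, so it voices to [b]. /k/ is a voiceless stop immediately after the nasal /n/, so it voices to [g]. /tonpugadenkaivam/ → tonbugadengaivam.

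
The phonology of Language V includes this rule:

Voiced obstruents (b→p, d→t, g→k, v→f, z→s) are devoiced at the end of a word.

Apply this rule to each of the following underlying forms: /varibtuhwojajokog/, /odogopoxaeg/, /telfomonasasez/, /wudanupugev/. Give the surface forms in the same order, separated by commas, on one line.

/varibtuhwojajokog/: /g/ is a voiced obstruent in word-final position, so it devoices to [k]. → [varibtuhwojajokok].
/odogopoxaeg/: /g/ is a voiced obstruent in word-final position, so it devoices to [k]. → [odogopoxaek].
/telfomonasasez/: /z/ is a voiced obstruent in word-final position, so it devoices to [s]. → [telfomonasases].
/wudanupugev/: /v/ is a voiced obstruent in word-final position, so it devoices to [f]. → [wudanupugef].

varibtuhwojajokok, odogopoxaek, telfomonasases, wudanupugef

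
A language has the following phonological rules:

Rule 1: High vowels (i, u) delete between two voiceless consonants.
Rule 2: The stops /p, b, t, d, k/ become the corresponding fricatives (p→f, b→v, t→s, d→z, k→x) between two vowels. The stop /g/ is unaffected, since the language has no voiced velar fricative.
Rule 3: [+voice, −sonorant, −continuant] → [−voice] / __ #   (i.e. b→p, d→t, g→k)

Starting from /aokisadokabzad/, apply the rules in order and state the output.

Rule 1 (high vowel syncope): /i/ is a high vowel flanked by voiceless consonants /k/ and /s/, so it deletes. /aokisadokabzad/ → aoksadokabzad.
Rule 2 (intervocalic spirantization): /d/ is a stop between vowels /a/ and /o/, so it spirantizes to the fricative [z]. /k/ is a stop between vowels /o/ and /a/, so it spirantizes to the fricative [x]. /aoksadokabzad/ → aoksazoxabzad.
Rule 3 (final devoicing): /d/ is a voiced stop in word-final position, so it devoices to [t]. /aoksazoxabzad/ → aoksazoxabzat.

aoksazoxabzat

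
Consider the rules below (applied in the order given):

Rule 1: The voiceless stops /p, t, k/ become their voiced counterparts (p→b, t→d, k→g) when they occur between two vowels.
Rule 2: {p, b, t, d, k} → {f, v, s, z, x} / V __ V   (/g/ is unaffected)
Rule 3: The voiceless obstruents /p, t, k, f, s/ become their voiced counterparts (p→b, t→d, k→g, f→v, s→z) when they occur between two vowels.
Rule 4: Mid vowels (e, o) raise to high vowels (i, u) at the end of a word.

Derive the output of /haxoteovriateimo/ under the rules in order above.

haxozeovriazeimu

Rule 1 (intervocalic voicing): /t/ is a voiceless stop between vowels /o/ and /e/, so it voices to [d]. /t/ is a voiceless stop between vowels /a/ and /e/, so it voices to [d]. /haxoteovriateimo/ → haxodeovriadeimo.
Rule 2 (intervocalic spirantization): /d/ is a stop between vowels /o/ and /e/, so it spirantizes to the fricative [z]. /d/ is a stop between vowels /a/ and /e/, so it spirantizes to the fricative [z]. /haxodeovriadeimo/ → haxozeovriazeimo.
Rule 3 (intervocalic voicing): no segment meets the environment; /haxozeovriazeimo/ is unchanged.
Rule 4 (final vowel raising): /o/ is a mid vowel in word-final position, so it raises to [u]. /haxozeovriazeimo/ → haxozeovriazeimu.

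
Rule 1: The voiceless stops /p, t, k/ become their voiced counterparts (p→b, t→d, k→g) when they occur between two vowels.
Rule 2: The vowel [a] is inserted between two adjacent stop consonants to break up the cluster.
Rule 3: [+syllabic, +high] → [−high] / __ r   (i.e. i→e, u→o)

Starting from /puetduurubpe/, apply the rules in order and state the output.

puetaduorubape

Rule 1 (intervocalic voicing): no segment meets the environment; /puetduurubpe/ is unchanged.
Rule 2 (stop-cluster a-epenthesis): /t/ and /d/ form a stop–stop cluster, so [a] is inserted between them. /b/ and /p/ form a stop–stop cluster, so [a] is inserted between them. /puetduurubpe/ → puetaduurubape.
Rule 3 (pre-rhotic lowering): /u/ is a high vowel immediately before /r/, so it lowers to [o]. /puetaduurubape/ → puetaduorubape.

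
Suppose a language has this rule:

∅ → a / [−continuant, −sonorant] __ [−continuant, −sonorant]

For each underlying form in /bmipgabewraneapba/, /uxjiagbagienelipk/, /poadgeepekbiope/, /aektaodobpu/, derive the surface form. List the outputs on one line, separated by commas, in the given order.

/bmipgabewraneapba/: /p/ and /g/ form a stop–stop cluster, so [a] is inserted between them. /p/ and /b/ form a stop–stop cluster, so [a] is inserted between them. → [bmipagabewraneapaba].
/uxjiagbagienelipk/: /g/ and /b/ form a stop–stop cluster, so [a] is inserted between them. /p/ and /k/ form a stop–stop cluster, so [a] is inserted between them. → [uxjiagabagienelipak].
/poadgeepekbiope/: /d/ and /g/ form a stop–stop cluster, so [a] is inserted between them. /k/ and /b/ form a stop–stop cluster, so [a] is inserted between them. → [poadageepekabiope].
/aektaodobpu/: /k/ and /t/ form a stop–stop cluster, so [a] is inserted between them. /b/ and /p/ form a stop–stop cluster, so [a] is inserted between them. → [aekataodobapu].

bmipagabewraneapaba, uxjiagabagienelipak, poadageepekabiope, aekataodobapu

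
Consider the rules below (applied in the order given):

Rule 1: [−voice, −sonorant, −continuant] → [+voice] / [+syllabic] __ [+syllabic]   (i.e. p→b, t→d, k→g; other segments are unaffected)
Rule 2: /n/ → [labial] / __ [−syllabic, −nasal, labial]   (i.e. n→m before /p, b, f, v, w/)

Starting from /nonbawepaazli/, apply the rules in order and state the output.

nombawebaazli

Rule 1 (intervocalic voicing): /p/ is a voiceless stop between vowels /e/ and /a/, so it voices to [b]. /nonbawepaazli/ → nonbawebaazli.
Rule 2 (nasal place assimilation): /n/ precedes the labial consonant /b/, so it assimilates in place to [m]. /nonbawebaazli/ → nombawebaazli.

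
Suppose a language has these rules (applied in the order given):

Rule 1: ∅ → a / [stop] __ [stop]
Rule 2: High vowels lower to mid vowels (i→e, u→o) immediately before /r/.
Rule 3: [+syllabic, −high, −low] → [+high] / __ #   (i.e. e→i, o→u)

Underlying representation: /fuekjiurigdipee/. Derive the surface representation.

fuekjiorigadipei

Rule 1 (stop-cluster a-epenthesis): /g/ and /d/ form a stop–stop cluster, so [a] is inserted between them. /fuekjiurigdipee/ → fuekjiurigadipee.
Rule 2 (pre-rhotic lowering): /u/ is a high vowel immediately before /r/, so it lowers to [o]. /fuekjiurigadipee/ → fuekjiorigadipee.
Rule 3 (final vowel raising): /e/ is a mid vowel in word-final position, so it raises to [i]. /fuekjiorigadipee/ → fuekjiorigadipei.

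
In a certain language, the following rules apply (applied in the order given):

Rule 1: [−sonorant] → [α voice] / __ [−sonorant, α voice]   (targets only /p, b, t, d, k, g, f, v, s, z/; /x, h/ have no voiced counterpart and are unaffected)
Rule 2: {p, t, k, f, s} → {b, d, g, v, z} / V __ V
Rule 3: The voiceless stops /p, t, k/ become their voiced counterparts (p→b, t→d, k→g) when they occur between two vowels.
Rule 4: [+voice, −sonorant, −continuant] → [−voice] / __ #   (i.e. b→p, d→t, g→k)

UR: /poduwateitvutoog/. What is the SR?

poduwadeidvudook

Rule 1 (regressive voicing assimilation): /t/ precedes the voiced obstruent /v/, so it voices to [d] by assimilation. /poduwateitvutoog/ → poduwateidvutoog.
Rule 2 (intervocalic voicing): /t/ is a voiceless obstruent between vowels /a/ and /e/, so it voices to [d]. /t/ is a voiceless obstruent between vowels /u/ and /o/, so it voices to [d]. /poduwateidvutoog/ → poduwadeidvudoog.
Rule 3 (intervocalic voicing): no segment meets the environment; /poduwadeidvudoog/ is unchanged.
Rule 4 (final devoicing): /g/ is a voiced stop in word-final position, so it devoices to [k]. /poduwadeidvudoog/ → poduwadeidvudook.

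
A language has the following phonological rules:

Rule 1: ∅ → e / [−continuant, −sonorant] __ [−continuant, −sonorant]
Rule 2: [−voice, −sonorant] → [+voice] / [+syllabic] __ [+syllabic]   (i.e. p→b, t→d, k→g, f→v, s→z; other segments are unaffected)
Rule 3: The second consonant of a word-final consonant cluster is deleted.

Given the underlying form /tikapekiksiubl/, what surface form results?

Rule 1 (stop-cluster e-epenthesis): no segment meets the environment; /tikapekiksiubl/ is unchanged.
Rule 2 (intervocalic voicing): /k/ is a voiceless obstruent between vowels /i/ and /a/, so it voices to [g]. /p/ is a voiceless obstruent between vowels /a/ and /e/, so it voices to [b]. /k/ is a voiceless obstruent between vowels /e/ and /i/, so it voices to [g]. /tikapekiksiubl/ → tigabegiksiubl.
Rule 3 (final cluster simplification): /l/ is the second consonant of a word-final cluster /bl/, so it deletes. /tigabegiksiubl/ → tigabegiksiub.

tigabegiksiub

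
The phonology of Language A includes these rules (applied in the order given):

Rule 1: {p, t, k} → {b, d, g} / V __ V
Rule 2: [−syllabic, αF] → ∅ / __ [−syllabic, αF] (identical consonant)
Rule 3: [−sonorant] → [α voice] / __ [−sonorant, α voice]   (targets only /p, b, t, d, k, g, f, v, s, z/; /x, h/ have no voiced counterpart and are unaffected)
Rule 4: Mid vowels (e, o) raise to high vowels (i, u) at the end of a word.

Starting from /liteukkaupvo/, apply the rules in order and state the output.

lideukaubvu

Rule 1 (intervocalic voicing): /t/ is a voiceless stop between vowels /i/ and /e/, so it voices to [d]. /liteukkaupvo/ → lideukkaupvo.
Rule 2 (degemination): /kk/ is a geminate; the first /k/ deletes. /lideukkaupvo/ → lideukaupvo.
Rule 3 (regressive voicing assimilation): /p/ precedes the voiced obstruent /v/, so it voices to [b] by assimilation. /lideukaupvo/ → lideukaubvo.
Rule 4 (final vowel raising): /o/ is a mid vowel in word-final position, so it raises to [u]. /lideukaubvo/ → lideukaubvu.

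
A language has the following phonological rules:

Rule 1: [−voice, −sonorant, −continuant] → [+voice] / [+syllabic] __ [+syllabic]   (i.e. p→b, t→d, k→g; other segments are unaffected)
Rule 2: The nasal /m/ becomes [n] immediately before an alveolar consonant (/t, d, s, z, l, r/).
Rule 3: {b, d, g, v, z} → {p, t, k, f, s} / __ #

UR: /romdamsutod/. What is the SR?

Rule 1 (intervocalic voicing): /t/ is a voiceless stop between vowels /u/ and /o/, so it voices to [d]. /romdamsutod/ → romdamsudod.
Rule 2 (nasal place assimilation): /m/ precedes the alveolar consonant /d/, so it assimilates in place to [n]. /m/ precedes the alveolar consonant /s/, so it assimilates in place to [n]. /romdamsudod/ → rondansudod.
Rule 3 (final devoicing): /d/ is a voiced obstruent in word-final position, so it devoices to [t]. /rondansudod/ → rondansudot.

rondansudot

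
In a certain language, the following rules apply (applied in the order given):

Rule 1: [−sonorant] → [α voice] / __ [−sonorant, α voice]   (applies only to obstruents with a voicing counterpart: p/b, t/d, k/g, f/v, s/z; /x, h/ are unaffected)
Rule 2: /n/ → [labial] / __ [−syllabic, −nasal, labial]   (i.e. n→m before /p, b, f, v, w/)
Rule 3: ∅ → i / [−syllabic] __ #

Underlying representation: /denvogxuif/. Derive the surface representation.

Rule 1 (regressive voicing assimilation): /g/ precedes the voiceless obstruent /x/, so it devoices to [k] by assimilation. /denvogxuif/ → denvokxuif.
Rule 2 (nasal place assimilation): /n/ precedes the labial consonant /v/, so it assimilates in place to [m]. /denvokxuif/ → demvokxuif.
Rule 3 (final i-epenthesis): the form ends in the consonant /f/, so [i] is inserted word-finally. /demvokxuif/ → demvokxuifi.

demvokxuifi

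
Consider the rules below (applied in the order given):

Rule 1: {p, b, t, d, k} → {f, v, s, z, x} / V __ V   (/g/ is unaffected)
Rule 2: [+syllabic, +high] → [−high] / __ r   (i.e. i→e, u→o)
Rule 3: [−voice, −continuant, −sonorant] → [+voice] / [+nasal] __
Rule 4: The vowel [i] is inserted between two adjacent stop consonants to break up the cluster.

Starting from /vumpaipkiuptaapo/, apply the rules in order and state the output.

vumbaipikiupitaafo

Rule 1 (intervocalic spirantization): /p/ is a stop between vowels /a/ and /o/, so it spirantizes to the fricative [f]. /vumpaipkiuptaapo/ → vumpaipkiuptaafo.
Rule 2 (pre-rhotic lowering): no segment meets the environment; /vumpaipkiuptaafo/ is unchanged.
Rule 3 (post-nasal voicing): /p/ is a voiceless stop immediately after the nasal /m/, so it voices to [b]. /vumpaipkiuptaafo/ → vumbaipkiuptaafo.
Rule 4 (stop-cluster i-epenthesis): /p/ and /k/ form a stop–stop cluster, so [i] is inserted between them. /p/ and /t/ form a stop–stop cluster, so [i] is inserted between them. /vumbaipkiuptaafo/ → vumbaipikiupitaafo.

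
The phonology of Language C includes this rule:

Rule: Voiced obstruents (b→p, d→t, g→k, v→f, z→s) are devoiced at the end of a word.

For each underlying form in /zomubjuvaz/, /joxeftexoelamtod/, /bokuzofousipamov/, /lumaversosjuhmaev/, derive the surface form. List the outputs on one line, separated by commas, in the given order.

/zomubjuvaz/: /z/ is a voiced obstruent in word-final position, so it devoices to [s]. → [zomubjuvas].
/joxeftexoelamtod/: /d/ is a voiced obstruent in word-final position, so it devoices to [t]. → [joxeftexoelamtot].
/bokuzofousipamov/: /v/ is a voiced obstruent in word-final position, so it devoices to [f]. → [bokuzofousipamof].
/lumaversosjuhmaev/: /v/ is a voiced obstruent in word-final position, so it devoices to [f]. → [lumaversosjuhmaef].

zomubjuvas, joxeftexoelamtot, bokuzofousipamof, lumaversosjuhmaef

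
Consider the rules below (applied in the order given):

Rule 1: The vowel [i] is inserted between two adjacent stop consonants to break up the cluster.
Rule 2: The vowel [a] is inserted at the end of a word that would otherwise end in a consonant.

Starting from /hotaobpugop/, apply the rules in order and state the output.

Rule 1 (stop-cluster i-epenthesis): /b/ and /p/ form a stop–stop cluster, so [i] is inserted between them. /hotaobpugop/ → hotaobipugop.
Rule 2 (final a-epenthesis): the form ends in the consonant /p/, so [a] is inserted word-finally. /hotaobipugop/ → hotaobipugopa.

hotaobipugopa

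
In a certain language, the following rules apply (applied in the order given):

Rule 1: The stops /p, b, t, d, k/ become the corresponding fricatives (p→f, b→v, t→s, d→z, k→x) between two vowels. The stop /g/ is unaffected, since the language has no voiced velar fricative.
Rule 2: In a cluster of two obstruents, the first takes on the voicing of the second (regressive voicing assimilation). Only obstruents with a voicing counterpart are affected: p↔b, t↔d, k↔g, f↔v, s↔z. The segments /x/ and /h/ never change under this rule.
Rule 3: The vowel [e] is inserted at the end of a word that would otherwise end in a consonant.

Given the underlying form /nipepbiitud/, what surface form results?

Rule 1 (intervocalic spirantization): /p/ is a stop between vowels /i/ and /e/, so it spirantizes to the fricative [f]. /t/ is a stop between vowels /i/ and /u/, so it spirantizes to the fricative [s]. /nipepbiitud/ → nifepbiisud.
Rule 2 (regressive voicing assimilation): /p/ precedes the voiced obstruent /b/, so it voices to [b] by assimilation. /nifepbiisud/ → nifebbiisud.
Rule 3 (final e-epenthesis): the form ends in the consonant /d/, so [e] is inserted word-finally. /nifebbiisud/ → nifebbiisude.

nifebbiisude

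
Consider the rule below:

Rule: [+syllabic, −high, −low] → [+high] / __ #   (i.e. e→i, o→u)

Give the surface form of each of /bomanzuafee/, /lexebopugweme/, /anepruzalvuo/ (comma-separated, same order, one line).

/bomanzuafee/: /e/ is a mid vowel in word-final position, so it raises to [i]. → [bomanzuafei].
/lexebopugweme/: /e/ is a mid vowel in word-final position, so it raises to [i]. → [lexebopugwemi].
/anepruzalvuo/: /o/ is a mid vowel in word-final position, so it raises to [u]. → [anepruzalvuu].

bomanzuafei, lexebopugwemi, anepruzalvuu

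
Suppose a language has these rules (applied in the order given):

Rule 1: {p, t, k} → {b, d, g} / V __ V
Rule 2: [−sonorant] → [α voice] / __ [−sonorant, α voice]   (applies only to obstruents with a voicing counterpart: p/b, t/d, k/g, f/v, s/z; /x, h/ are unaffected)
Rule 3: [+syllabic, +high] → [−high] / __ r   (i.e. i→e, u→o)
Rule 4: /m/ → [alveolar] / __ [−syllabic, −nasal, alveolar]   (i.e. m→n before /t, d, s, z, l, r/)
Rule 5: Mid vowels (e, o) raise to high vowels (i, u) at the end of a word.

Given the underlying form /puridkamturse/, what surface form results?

Rule 1 (intervocalic voicing): no segment meets the environment; /puridkamturse/ is unchanged.
Rule 2 (regressive voicing assimilation): /d/ precedes the voiceless obstruent /k/, so it devoices to [t] by assimilation. /puridkamturse/ → puritkamturse.
Rule 3 (pre-rhotic lowering): /u/ is a high vowel immediately before /r/, so it lowers to [o]. /u/ is a high vowel immediately before /r/, so it lowers to [o]. /puritkamturse/ → poritkamtorse.
Rule 4 (nasal place assimilation): /m/ precedes the alveolar consonant /t/, so it assimilates in place to [n]. /poritkamtorse/ → poritkantorse.
Rule 5 (final vowel raising): /e/ is a mid vowel in word-final position, so it raises to [i]. /poritkantorse/ → poritkantorsi.

poritkantorsi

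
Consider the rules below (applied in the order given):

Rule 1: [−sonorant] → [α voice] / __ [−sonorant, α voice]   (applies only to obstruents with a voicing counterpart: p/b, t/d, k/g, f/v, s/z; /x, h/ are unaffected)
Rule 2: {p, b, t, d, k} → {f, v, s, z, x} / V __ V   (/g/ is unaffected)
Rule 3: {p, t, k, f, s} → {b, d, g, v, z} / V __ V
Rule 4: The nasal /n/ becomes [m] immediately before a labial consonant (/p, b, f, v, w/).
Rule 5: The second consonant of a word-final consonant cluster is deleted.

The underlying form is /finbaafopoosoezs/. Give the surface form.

Rule 1 (regressive voicing assimilation): /z/ precedes the voiceless obstruent /s/, so it devoices to [s] by assimilation. /finbaafopoosoezs/ → finbaafopoosoess.
Rule 2 (intervocalic spirantization): /p/ is a stop between vowels /o/ and /o/, so it spirantizes to the fricative [f]. /finbaafopoosoess/ → finbaafofoosoess.
Rule 3 (intervocalic voicing): /f/ is a voiceless obstruent between vowels /a/ and /o/, so it voices to [v]. /f/ is a voiceless obstruent between vowels /o/ and /o/, so it voices to [v]. /s/ is a voiceless obstruent between vowels /o/ and /o/, so it voices to [z]. /finbaafofoosoess/ → finbaavovoozoess.
Rule 4 (nasal place assimilation): /n/ precedes the labial consonant /b/, so it assimilates in place to [m]. /finbaavovoozoess/ → fimbaavovoozoess.
Rule 5 (final cluster simplification): /s/ is the second consonant of a word-final cluster /ss/, so it deletes. /fimbaavovoozoess/ → fimbaavovoozoes.

fimbaavovoozoes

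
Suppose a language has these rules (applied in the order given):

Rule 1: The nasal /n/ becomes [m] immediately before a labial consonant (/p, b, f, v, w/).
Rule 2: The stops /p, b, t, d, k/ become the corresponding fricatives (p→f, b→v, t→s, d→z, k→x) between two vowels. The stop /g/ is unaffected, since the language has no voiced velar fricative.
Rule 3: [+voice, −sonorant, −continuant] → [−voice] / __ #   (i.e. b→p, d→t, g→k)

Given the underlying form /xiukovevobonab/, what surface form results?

Rule 1 (nasal place assimilation): no segment meets the environment; /xiukovevobonab/ is unchanged.
Rule 2 (intervocalic spirantization): /k/ is a stop between vowels /u/ and /o/, so it spirantizes to the fricative [x]. /b/ is a stop between vowels /o/ and /o/, so it spirantizes to the fricative [v]. /xiukovevobonab/ → xiuxovevovonab.
Rule 3 (final devoicing): /b/ is a voiced stop in word-final position, so it devoices to [p]. /xiuxovevovonab/ → xiuxovevovonap.

xiuxovevovonap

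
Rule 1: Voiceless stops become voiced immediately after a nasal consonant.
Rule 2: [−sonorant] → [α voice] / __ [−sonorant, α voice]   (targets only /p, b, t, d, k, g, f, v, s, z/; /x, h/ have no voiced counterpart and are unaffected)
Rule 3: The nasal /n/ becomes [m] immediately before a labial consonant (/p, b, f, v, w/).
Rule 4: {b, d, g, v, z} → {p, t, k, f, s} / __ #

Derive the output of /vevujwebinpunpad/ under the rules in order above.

vevujwebimbumbat

Rule 1 (post-nasal voicing): /p/ is a voiceless stop immediately after the nasal /n/, so it voices to [b]. /p/ is a voiceless stop immediately after the nasal /n/, so it voices to [b]. /vevujwebinpunpad/ → vevujwebinbunbad.
Rule 2 (regressive voicing assimilation): no segment meets the environment; /vevujwebinbunbad/ is unchanged.
Rule 3 (nasal place assimilation): /n/ precedes the labial consonant /b/, so it assimilates in place to [m]. /n/ precedes the labial consonant /b/, so it assimilates in place to [m]. /vevujwebinbunbad/ → vevujwebimbumbad.
Rule 4 (final devoicing): /d/ is a voiced obstruent in word-final position, so it devoices to [t]. /vevujwebimbumbad/ → vevujwebimbumbat.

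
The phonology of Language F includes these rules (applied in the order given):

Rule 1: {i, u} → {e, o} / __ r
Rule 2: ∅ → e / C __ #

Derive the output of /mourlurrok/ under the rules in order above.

moorlorroke

Rule 1 (pre-rhotic lowering): /u/ is a high vowel immediately before /r/, so it lowers to [o]. /u/ is a high vowel immediately before /r/, so it lowers to [o]. /mourlurrok/ → moorlorrok.
Rule 2 (final e-epenthesis): the form ends in the consonant /k/, so [e] is inserted word-finally. /moorlorrok/ → moorlorroke.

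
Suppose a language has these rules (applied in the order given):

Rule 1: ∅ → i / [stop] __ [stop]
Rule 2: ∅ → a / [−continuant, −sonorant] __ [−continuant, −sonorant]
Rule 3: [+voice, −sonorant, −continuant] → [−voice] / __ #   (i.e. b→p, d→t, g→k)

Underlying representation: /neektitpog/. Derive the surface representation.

neekititipok

Rule 1 (stop-cluster i-epenthesis): /k/ and /t/ form a stop–stop cluster, so [i] is inserted between them. /t/ and /p/ form a stop–stop cluster, so [i] is inserted between them. /neektitpog/ → neekititipog.
Rule 2 (stop-cluster a-epenthesis): no segment meets the environment; /neekititipog/ is unchanged.
Rule 3 (final devoicing): /g/ is a voiced stop in word-final position, so it devoices to [k]. /neekititipog/ → neekititipok.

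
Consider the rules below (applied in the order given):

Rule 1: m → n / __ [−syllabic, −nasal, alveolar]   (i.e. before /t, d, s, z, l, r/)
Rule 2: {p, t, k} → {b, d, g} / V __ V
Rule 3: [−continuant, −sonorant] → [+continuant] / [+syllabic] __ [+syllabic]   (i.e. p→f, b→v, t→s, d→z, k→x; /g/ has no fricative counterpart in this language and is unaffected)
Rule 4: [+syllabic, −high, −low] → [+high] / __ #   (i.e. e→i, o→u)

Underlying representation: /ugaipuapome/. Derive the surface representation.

Rule 1 (nasal place assimilation): no segment meets the environment; /ugaipuapome/ is unchanged.
Rule 2 (intervocalic voicing): /p/ is a voiceless stop between vowels /i/ and /u/, so it voices to [b]. /p/ is a voiceless stop between vowels /a/ and /o/, so it voices to [b]. /ugaipuapome/ → ugaibuabome.
Rule 3 (intervocalic spirantization): /b/ is a stop between vowels /i/ and /u/, so it spirantizes to the fricative [v]. /b/ is a stop between vowels /a/ and /o/, so it spirantizes to the fricative [v]. /ugaibuabome/ → ugaivuavome.
Rule 4 (final vowel raising): /e/ is a mid vowel in word-final position, so it raises to [i]. /ugaivuavome/ → ugaivuavomi.

ugaivuavomi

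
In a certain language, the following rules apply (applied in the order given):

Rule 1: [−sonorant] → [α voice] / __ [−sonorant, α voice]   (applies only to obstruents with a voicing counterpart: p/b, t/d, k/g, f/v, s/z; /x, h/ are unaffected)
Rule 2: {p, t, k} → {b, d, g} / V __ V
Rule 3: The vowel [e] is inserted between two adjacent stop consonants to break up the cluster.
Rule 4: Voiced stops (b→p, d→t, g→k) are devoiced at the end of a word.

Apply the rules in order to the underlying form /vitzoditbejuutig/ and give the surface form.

Rule 1 (regressive voicing assimilation): /t/ precedes the voiced obstruent /z/, so it voices to [d] by assimilation. /t/ precedes the voiced obstruent /b/, so it voices to [d] by assimilation. /vitzoditbejuutig/ → vidzodidbejuutig.
Rule 2 (intervocalic voicing): /t/ is a voiceless stop between vowels /u/ and /i/, so it voices to [d]. /vidzodidbejuutig/ → vidzodidbejuudig.
Rule 3 (stop-cluster e-epenthesis): /d/ and /b/ form a stop–stop cluster, so [e] is inserted between them. /vidzodidbejuudig/ → vidzodidebejuudig.
Rule 4 (final devoicing): /g/ is a voiced stop in word-final position, so it devoices to [k]. /vidzodidebejuudig/ → vidzodidebejuudik.

vidzodidebejuudik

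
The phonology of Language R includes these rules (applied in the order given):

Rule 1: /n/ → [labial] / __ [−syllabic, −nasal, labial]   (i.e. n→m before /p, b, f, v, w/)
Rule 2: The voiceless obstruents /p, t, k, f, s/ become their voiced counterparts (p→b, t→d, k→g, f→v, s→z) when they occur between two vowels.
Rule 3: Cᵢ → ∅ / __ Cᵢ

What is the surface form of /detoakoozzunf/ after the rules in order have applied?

Rule 1 (nasal place assimilation): /n/ precedes the labial consonant /f/, so it assimilates in place to [m]. /detoakoozzunf/ → detoakoozzumf.
Rule 2 (intervocalic voicing): /t/ is a voiceless obstruent between vowels /e/ and /o/, so it voices to [d]. /k/ is a voiceless obstruent between vowels /a/ and /o/, so it voices to [g]. /detoakoozzumf/ → dedoagoozzumf.
Rule 3 (degemination): /zz/ is a geminate; the first /z/ deletes. /dedoagoozzumf/ → dedoagoozumf.

dedoagoozumf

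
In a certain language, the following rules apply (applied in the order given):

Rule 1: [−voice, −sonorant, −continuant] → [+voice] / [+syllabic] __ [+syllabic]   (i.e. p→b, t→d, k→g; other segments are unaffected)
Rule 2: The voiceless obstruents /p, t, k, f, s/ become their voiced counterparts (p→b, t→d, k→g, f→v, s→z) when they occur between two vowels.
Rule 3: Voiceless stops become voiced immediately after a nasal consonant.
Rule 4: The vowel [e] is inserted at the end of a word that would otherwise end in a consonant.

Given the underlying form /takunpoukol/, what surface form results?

tagunbougole

Rule 1 (intervocalic voicing): /k/ is a voiceless stop between vowels /a/ and /u/, so it voices to [g]. /k/ is a voiceless stop between vowels /u/ and /o/, so it voices to [g]. /takunpoukol/ → tagunpougol.
Rule 2 (intervocalic voicing): no segment meets the environment; /tagunpougol/ is unchanged.
Rule 3 (post-nasal voicing): /p/ is a voiceless stop immediately after the nasal /n/, so it voices to [b]. /tagunpougol/ → tagunbougol.
Rule 4 (final e-epenthesis): the form ends in the consonant /l/, so [e] is inserted word-finally. /tagunbougol/ → tagunbougole.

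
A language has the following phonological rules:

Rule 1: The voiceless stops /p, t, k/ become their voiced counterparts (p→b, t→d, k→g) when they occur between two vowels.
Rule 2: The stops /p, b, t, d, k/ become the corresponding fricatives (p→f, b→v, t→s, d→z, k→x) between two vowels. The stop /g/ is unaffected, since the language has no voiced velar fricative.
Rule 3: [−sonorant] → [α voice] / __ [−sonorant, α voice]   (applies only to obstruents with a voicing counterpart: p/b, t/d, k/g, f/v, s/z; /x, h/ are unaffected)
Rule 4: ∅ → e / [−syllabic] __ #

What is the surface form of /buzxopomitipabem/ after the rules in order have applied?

Rule 1 (intervocalic voicing): /p/ is a voiceless stop between vowels /o/ and /o/, so it voices to [b]. /t/ is a voiceless stop between vowels /i/ and /i/, so it voices to [d]. /p/ is a voiceless stop between vowels /i/ and /a/, so it voices to [b]. /buzxopomitipabem/ → buzxobomidibabem.
Rule 2 (intervocalic spirantization): /b/ is a stop between vowels /o/ and /o/, so it spirantizes to the fricative [v]. /d/ is a stop between vowels /i/ and /i/, so it spirantizes to the fricative [z]. /b/ is a stop between vowels /i/ and /a/, so it spirantizes to the fricative [v]. /b/ is a stop between vowels /a/ and /e/, so it spirantizes to the fricative [v]. /buzxobomidibabem/ → buzxovomizivavem.
Rule 3 (regressive voicing assimilation): /z/ precedes the voiceless obstruent /x/, so it devoices to [s] by assimilation. /buzxovomizivavem/ → busxovomizivavem.
Rule 4 (final e-epenthesis): the form ends in the consonant /m/, so [e] is inserted word-finally. /busxovomizivavem/ → busxovomizivaveme.

busxovomizivaveme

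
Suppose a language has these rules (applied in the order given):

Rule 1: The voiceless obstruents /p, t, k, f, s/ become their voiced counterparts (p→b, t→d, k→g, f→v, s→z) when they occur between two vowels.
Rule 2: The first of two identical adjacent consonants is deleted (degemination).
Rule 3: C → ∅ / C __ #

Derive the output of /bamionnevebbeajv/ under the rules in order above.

Rule 1 (intervocalic voicing): no segment meets the environment; /bamionnevebbeajv/ is unchanged.
Rule 2 (degemination): /nn/ is a geminate; the first /n/ deletes. /bb/ is a geminate; the first /b/ deletes. /bamionnevebbeajv/ → bamionevebeajv.
Rule 3 (final cluster simplification): /v/ is the second consonant of a word-final cluster /jv/, so it deletes. /bamionevebeajv/ → bamionevebeaj.

bamionevebeaj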